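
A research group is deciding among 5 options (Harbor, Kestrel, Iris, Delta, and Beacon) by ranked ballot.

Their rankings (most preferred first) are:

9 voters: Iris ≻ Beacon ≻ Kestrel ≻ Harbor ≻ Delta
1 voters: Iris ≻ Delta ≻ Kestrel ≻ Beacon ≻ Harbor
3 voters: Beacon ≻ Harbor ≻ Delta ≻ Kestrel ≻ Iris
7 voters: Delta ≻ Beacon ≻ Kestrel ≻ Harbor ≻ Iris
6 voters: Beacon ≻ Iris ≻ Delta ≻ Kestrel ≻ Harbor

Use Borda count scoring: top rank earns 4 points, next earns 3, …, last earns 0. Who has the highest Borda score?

Beacon

Borda scores:
  Harbor: 9·1 + 0 + 3·3 + 7·1 + 6·0 = 25
  Kestrel: 9·2 + 2 + 3·1 + 7·2 + 6·1 = 43
  Iris: 9·4 + 4 + 3·0 + 7·0 + 6·3 = 58
  Delta: 9·0 + 3 + 3·2 + 7·4 + 6·2 = 49
  Beacon: 9·3 + 1 + 3·4 + 7·3 + 6·4 = 85
Beacon has the highest total.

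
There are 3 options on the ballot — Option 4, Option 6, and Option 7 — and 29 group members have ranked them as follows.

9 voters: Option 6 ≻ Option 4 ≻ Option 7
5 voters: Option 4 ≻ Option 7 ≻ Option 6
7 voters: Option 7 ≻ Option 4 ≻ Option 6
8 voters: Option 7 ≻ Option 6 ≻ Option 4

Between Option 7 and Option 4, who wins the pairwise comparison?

Ballots ranking Option 7 above Option 4: 7+8 = 15.
Ballots ranking Option 4 above Option 7: 9+5 = 14.
Option 7 wins the head-to-head, 15–14.

Option 7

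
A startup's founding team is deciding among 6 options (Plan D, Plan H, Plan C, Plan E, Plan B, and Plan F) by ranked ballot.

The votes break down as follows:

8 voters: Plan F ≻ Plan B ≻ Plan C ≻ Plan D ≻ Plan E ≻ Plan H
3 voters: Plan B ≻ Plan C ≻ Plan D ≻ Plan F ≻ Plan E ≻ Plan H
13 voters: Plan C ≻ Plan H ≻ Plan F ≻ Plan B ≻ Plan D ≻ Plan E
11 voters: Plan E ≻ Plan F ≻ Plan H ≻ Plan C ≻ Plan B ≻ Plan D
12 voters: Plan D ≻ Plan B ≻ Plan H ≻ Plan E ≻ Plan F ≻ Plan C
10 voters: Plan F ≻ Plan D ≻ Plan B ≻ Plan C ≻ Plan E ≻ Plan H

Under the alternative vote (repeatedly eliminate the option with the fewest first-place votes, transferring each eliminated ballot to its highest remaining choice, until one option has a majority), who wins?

Round 1: Plan F 18, Plan C 13, Plan D 12, Plan E 11, Plan B 3, Plan H 0. Plan H has the fewest and is eliminated.
Round 2: Plan F 18, Plan C 13, Plan D 12, Plan E 11, Plan B 3. Plan B has the fewest and is eliminated.
Round 3: Plan F 18, Plan C 16, Plan D 12, Plan E 11. Plan E has the fewest and is eliminated.
Round 4: Plan F 29, Plan C 16, Plan D 12. Plan F has a majority.

Plan F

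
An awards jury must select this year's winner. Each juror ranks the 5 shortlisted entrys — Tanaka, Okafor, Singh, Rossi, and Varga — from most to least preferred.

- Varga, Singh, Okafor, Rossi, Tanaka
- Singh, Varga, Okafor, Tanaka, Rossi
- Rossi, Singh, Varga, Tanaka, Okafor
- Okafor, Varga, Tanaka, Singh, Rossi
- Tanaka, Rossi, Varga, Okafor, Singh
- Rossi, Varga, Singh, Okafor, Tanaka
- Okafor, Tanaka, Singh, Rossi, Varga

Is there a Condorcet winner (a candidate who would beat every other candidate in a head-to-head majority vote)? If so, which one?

Head-to-head results (7 voters total):
Tanaka vs Okafor: Okafor wins 5–2.
Tanaka vs Singh: Singh wins 4–3.
Tanaka vs Rossi: Tanaka wins 4–3.
Tanaka vs Varga: Varga wins 5–2.
Okafor vs Singh: Singh wins 4–3.
Okafor vs Rossi: Okafor wins 4–3.
Okafor vs Varga: Varga wins 5–2.
Singh vs Rossi: Singh wins 4–3.
Singh vs Varga: Varga wins 4–3.
Rossi vs Varga: Rossi wins 4–3.
No candidate beats all others: Tanaka beats Rossi beats Varga beats Tanaka, a majority cycle.

There is no Condorcet winner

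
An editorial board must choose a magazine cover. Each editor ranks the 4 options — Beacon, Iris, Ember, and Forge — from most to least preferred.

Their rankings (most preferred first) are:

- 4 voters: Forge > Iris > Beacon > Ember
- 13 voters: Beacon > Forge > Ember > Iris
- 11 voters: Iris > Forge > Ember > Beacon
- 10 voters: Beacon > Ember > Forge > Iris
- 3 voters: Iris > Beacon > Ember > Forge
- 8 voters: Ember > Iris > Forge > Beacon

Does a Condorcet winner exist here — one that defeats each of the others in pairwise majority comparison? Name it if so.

None — there is no Condorcet winner

Head-to-head results (49 voters total):
Beacon vs Iris: Iris wins 26–23.
Beacon vs Ember: Beacon wins 30–19.
Beacon vs Forge: Beacon wins 26–23.
Iris vs Ember: Ember wins 31–18.
Iris vs Forge: Forge wins 27–22.
Ember vs Forge: Forge wins 28–21.
No candidate beats all others: Beacon beats Ember beats Iris beats Beacon, a majority cycle.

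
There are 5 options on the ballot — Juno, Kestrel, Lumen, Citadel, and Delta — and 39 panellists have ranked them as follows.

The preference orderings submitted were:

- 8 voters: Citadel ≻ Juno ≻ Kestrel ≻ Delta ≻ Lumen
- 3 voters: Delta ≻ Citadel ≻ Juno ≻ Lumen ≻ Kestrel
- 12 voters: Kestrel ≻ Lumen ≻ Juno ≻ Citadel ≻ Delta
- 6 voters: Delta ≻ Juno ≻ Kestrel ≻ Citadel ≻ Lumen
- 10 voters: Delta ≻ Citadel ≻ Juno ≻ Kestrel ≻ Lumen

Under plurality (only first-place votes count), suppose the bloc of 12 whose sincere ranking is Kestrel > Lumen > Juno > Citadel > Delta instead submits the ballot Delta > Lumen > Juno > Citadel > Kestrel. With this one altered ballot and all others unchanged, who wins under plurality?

Delta

First-place totals with the altered ballot: Juno 0, Kestrel 0, Lumen 0, Citadel 8, Delta 31.
The winner is unchanged: still Delta.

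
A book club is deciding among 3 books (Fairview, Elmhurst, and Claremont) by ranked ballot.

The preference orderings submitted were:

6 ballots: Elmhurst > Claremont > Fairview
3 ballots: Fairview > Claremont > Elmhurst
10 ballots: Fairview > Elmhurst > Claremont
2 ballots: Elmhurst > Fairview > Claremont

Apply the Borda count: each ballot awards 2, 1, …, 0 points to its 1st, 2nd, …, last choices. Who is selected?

Borda scores:
  Fairview: 6·0 + 3·2 + 10·2 + 2·1 = 28
  Elmhurst: 6·2 + 3·0 + 10·1 + 2·2 = 26
  Claremont: 6·1 + 3·1 + 10·0 + 2·0 = 9
Fairview has the highest total.

Fairview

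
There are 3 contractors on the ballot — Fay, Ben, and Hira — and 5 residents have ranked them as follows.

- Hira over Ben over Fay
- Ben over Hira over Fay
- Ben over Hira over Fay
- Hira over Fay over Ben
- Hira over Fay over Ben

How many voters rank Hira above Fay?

5

Ballots ranking Hira above Fay: 5.
Ballots ranking Fay above Hira: 0.
So 5 of 5 voters prefer Hira to Fay.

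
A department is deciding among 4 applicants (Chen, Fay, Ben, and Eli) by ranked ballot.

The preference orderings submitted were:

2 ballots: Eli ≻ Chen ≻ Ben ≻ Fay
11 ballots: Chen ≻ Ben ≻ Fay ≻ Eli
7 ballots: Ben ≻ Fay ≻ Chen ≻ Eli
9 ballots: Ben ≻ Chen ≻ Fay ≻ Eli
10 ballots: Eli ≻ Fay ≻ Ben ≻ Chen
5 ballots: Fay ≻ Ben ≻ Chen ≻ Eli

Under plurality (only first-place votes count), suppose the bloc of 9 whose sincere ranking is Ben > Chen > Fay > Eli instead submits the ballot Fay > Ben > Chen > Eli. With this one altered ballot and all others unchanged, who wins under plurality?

Fay

First-place totals with the altered ballot: Chen 11, Fay 14, Ben 7, Eli 12.
The switch changes the winner from Ben to Fay.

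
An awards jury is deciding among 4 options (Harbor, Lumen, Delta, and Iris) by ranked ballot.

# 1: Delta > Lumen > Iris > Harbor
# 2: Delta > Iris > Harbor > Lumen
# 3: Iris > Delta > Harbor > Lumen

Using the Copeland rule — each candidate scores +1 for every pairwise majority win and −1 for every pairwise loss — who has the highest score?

Delta

Pairwise results:
  Harbor vs Lumen: Harbor wins 2–1.
  Harbor vs Delta: Delta wins 3–0.
  Harbor vs Iris: Iris wins 3–0.
  Lumen vs Delta: Delta wins 3–0.
  Lumen vs Iris: Iris wins 2–1.
  Delta vs Iris: Delta wins 2–1.
Copeland scores (wins − losses):
  Harbor: 1 − 2 = -1
  Lumen: 0 − 3 = -3
  Delta: 3 − 0 = 3
  Iris: 2 − 1 = 1
Delta has the best Copeland score.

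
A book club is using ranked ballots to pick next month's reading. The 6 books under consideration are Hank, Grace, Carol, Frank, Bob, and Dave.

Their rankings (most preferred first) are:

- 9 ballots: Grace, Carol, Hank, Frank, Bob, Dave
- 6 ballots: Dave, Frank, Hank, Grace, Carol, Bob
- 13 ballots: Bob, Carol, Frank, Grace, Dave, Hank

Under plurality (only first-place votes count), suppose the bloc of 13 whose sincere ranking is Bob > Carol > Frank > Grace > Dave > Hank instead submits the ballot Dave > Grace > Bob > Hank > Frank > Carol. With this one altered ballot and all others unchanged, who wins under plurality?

Dave

First-place totals with the altered ballot: Hank 0, Grace 9, Carol 0, Frank 0, Bob 0, Dave 19.
The switch changes the winner from Bob to Dave.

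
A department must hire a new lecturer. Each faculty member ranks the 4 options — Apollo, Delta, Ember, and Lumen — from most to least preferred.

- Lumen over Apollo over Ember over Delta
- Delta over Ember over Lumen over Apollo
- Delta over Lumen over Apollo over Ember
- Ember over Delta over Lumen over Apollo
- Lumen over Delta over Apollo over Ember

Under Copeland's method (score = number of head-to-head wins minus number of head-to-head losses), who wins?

Pairwise results:
  Apollo vs Delta: Delta wins 4–1.
  Apollo vs Ember: Apollo wins 3–2.
  Apollo vs Lumen: Lumen wins 5–0.
  Delta vs Ember: Delta wins 3–2.
  Delta vs Lumen: Delta wins 3–2.
  Ember vs Lumen: Lumen wins 3–2.
Copeland scores (wins − losses):
  Apollo: 1 − 2 = -1
  Delta: 3 − 0 = 3
  Ember: 0 − 3 = -3
  Lumen: 2 − 1 = 1
Delta has the best Copeland score.

Delta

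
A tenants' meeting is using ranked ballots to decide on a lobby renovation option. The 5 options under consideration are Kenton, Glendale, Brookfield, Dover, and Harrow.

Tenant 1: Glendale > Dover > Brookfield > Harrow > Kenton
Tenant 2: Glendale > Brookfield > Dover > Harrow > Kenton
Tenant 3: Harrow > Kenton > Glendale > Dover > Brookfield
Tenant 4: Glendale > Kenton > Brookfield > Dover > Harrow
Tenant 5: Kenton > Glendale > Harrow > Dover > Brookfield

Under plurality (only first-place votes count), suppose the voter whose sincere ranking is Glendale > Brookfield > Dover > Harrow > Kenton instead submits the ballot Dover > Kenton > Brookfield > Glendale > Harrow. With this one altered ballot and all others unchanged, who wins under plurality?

First-place totals with the altered ballot: Kenton 1, Glendale 2, Brookfield 0, Dover 1, Harrow 1.
The winner is unchanged: still Glendale.

Glendale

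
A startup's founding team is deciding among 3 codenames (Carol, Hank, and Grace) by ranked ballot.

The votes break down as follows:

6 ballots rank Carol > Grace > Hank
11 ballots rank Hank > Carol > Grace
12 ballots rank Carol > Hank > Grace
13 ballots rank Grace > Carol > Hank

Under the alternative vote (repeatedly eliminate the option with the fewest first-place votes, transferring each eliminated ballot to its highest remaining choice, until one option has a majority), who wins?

Carol

Round 1: Carol 18, Grace 13, Hank 11. Hank has the fewest and is eliminated.
Round 2: Carol 29, Grace 13. Carol has a majority.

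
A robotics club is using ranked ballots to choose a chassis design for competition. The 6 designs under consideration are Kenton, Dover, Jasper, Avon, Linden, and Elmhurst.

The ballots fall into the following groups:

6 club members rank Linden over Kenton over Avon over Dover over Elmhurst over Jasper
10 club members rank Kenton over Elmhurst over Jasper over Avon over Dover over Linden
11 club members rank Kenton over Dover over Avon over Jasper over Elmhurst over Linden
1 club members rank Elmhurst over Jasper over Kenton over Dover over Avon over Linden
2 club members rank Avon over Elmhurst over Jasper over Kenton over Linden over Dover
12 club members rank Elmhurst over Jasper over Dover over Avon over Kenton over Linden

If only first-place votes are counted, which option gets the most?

Kenton

First-place vote totals:
  Kenton: 21
  Dover: 0
  Jasper: 0
  Avon: 2
  Linden: 6
  Elmhurst: 13
Kenton has the most first-place votes.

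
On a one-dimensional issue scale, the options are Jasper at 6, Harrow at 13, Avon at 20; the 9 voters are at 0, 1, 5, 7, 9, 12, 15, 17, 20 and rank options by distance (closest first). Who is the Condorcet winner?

Jasper

With single-peaked preferences on a line, the Condorcet winner is the candidate closest to the median voter.
The median voter (position 9) is closest to Jasper at 6.
Check: Jasper vs Harrow — voters closer to Jasper: 5 of 9.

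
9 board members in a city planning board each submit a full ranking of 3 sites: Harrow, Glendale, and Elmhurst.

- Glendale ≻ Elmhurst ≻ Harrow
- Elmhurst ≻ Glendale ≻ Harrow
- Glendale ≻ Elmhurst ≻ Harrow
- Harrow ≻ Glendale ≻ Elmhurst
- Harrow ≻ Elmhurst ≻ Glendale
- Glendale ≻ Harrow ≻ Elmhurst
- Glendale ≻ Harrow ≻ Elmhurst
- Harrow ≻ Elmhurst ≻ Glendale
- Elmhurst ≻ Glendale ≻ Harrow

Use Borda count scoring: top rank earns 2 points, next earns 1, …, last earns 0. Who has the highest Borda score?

Glendale

Borda scores:
  Harrow: 0 + 0 + 0 + 2 + 2 + 1 + 1 + 2 + 0 = 8
  Glendale: 2 + 1 + 2 + 1 + 0 + 2 + 2 + 0 + 1 = 11
  Elmhurst: 1 + 2 + 1 + 0 + 1 + 0 + 0 + 1 + 2 = 8
Glendale has the highest total.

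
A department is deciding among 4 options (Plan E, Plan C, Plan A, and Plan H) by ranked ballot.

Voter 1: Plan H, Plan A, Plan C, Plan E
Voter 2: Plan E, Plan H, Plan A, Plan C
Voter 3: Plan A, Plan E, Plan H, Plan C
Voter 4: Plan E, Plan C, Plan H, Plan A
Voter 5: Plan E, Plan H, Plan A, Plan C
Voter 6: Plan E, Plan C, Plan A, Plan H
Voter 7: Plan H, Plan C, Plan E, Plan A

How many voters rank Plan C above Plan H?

2

Ballots ranking Plan C above Plan H: 2.
Ballots ranking Plan H above Plan C: 5.
So 2 of 7 voters prefer Plan C to Plan H.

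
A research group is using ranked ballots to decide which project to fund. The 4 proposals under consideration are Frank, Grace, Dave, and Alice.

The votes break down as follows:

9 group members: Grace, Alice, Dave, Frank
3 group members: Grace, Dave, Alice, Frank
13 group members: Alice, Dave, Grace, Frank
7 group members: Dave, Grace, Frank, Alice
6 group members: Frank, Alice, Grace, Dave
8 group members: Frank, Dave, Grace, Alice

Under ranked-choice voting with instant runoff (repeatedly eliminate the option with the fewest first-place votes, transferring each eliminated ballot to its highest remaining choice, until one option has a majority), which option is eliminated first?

Round 1: Frank 14, Alice 13, Grace 12, Dave 7. Dave has the fewest and is eliminated.
Round 2: Grace 19, Frank 14, Alice 13. Alice has the fewest and is eliminated.
Round 3: Grace 32, Frank 14. Grace has a majority.

Dave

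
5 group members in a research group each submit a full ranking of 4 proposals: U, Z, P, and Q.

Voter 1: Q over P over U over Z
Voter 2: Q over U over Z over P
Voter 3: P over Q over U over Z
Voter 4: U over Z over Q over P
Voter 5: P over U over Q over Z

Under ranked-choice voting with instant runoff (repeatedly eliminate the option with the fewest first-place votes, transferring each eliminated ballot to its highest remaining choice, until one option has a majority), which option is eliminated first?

Z

Round 1: P 2, Q 2, U 1, Z 0. Z has the fewest and is eliminated.
Round 2: P 2, Q 2, U 1. U has the fewest and is eliminated.
Round 3: Q 3, P 2. Q has a majority.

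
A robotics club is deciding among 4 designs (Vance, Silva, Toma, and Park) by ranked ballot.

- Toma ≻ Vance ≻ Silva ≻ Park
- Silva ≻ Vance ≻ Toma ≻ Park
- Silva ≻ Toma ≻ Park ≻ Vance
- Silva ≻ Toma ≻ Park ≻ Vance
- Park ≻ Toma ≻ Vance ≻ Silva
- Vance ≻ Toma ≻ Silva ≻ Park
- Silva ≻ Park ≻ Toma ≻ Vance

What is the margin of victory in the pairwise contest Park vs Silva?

5

Ballots ranking Park above Silva: 1.
Ballots ranking Silva above Park: 6.
Silva wins 6–1, a margin of 5.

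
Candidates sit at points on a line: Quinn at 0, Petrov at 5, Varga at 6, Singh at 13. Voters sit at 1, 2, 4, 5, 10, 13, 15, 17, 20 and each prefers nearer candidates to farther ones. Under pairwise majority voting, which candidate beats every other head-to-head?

With single-peaked preferences on a line, the Condorcet winner is the candidate closest to the median voter.
The median voter (position 10) is closest to Singh at 13.
Check: Singh vs Quinn — voters closer to Singh: 5 of 9.

Singh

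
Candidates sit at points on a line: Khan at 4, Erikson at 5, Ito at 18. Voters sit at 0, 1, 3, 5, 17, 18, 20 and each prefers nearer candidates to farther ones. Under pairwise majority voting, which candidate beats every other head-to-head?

With single-peaked preferences on a line, the Condorcet winner is the candidate closest to the median voter.
The median voter (position 5) is closest to Erikson at 5.
Check: Erikson vs Ito — voters closer to Erikson: 4 of 7.

Erikson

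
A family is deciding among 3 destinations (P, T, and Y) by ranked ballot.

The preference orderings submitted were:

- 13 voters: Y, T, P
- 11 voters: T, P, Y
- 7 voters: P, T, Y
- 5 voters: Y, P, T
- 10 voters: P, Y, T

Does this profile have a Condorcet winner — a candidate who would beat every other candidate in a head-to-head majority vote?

Head-to-head results (46 voters total):
P vs T: T wins 24–22.
P vs Y: P wins 28–18.
T vs Y: Y wins 28–18.
No candidate beats all others: P beats Y beats T beats P, a majority cycle.

No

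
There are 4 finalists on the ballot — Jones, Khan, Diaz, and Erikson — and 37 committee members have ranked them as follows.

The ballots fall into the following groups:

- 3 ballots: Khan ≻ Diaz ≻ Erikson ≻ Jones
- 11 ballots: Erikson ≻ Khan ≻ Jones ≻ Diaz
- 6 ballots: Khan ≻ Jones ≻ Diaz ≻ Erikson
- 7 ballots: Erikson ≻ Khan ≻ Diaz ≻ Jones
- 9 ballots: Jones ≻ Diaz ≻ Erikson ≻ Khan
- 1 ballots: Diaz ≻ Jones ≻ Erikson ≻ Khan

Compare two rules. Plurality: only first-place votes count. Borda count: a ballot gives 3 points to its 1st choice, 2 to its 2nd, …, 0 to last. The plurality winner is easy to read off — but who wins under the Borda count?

Erikson

Plurality first-place counts: Jones 9, Khan 9, Diaz 1, Erikson 18 → Erikson.
Borda totals: Jones 52, Khan 63, Diaz 40, Erikson 67 → Erikson.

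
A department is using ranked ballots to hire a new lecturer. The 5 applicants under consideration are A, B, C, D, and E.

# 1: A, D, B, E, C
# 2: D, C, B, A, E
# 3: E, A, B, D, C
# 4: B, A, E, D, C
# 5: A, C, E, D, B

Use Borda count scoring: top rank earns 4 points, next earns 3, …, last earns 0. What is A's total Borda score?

Borda scores:
  A: 4 + 1 + 3 + 3 + 4 = 15
  B: 2 + 2 + 2 + 4 + 0 = 10
  C: 0 + 3 + 0 + 0 + 3 = 6
  D: 3 + 4 + 1 + 1 + 1 = 10
  E: 1 + 0 + 4 + 2 + 2 = 9

15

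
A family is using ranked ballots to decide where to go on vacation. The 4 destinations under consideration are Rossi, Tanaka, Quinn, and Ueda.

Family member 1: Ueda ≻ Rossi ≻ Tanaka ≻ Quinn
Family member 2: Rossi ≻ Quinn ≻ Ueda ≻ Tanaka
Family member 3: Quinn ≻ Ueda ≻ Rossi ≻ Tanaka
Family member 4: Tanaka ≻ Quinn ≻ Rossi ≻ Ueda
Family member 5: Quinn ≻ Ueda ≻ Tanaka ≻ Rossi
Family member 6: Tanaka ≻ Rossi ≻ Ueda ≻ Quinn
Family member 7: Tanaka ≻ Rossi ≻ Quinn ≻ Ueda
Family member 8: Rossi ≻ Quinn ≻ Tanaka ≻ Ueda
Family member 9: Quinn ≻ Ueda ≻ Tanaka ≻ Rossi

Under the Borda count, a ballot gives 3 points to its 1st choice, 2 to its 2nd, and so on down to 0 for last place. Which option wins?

Borda scores:
  Rossi: 2 + 3 + 1 + 1 + 0 + 2 + 2 + 3 + 0 = 14
  Tanaka: 1 + 0 + 0 + 3 + 1 + 3 + 3 + 1 + 1 = 13
  Quinn: 0 + 2 + 3 + 2 + 3 + 0 + 1 + 2 + 3 = 16
  Ueda: 3 + 1 + 2 + 0 + 2 + 1 + 0 + 0 + 2 = 11
Quinn has the highest total.

Quinn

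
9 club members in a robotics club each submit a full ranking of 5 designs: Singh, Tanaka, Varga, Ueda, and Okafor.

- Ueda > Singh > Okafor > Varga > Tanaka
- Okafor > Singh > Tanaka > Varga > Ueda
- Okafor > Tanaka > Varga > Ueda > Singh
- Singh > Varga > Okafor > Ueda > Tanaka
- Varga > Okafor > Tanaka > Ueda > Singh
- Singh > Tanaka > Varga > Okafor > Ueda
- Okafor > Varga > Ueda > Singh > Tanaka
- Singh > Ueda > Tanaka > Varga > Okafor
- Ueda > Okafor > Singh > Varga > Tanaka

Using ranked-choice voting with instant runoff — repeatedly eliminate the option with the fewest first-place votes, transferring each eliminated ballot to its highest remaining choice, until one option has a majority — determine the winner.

Okafor

Round 1: Singh 3, Okafor 3, Ueda 2, Varga 1, Tanaka 0. Tanaka has the fewest and is eliminated.
Round 2: Singh 3, Okafor 3, Ueda 2, Varga 1. Varga has the fewest and is eliminated.
Round 3: Okafor 4, Singh 3, Ueda 2. Ueda has the fewest and is eliminated.
Round 4: Okafor 5, Singh 4. Okafor has a majority.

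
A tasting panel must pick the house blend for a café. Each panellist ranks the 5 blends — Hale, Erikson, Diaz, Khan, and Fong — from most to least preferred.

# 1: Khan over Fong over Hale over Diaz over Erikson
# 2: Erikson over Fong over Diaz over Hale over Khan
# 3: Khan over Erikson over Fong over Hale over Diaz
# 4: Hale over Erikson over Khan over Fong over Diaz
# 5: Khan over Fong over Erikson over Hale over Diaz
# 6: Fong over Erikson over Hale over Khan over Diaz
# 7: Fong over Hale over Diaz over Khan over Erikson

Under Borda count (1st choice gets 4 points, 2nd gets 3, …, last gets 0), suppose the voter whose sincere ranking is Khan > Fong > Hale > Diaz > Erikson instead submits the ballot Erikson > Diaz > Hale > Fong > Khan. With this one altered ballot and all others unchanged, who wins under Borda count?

Borda totals with the altered ballot: Hale 14, Erikson 19, Diaz 7, Khan 12, Fong 18.
The switch changes the winner from Fong to Erikson.

Erikson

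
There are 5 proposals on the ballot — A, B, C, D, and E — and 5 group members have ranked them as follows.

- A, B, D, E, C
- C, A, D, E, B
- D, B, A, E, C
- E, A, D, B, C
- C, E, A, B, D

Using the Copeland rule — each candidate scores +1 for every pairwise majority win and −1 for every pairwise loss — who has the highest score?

A

Pairwise results:
  A vs B: A wins 4–1.
  A vs C: A wins 3–2.
  A vs D: A wins 4–1.
  A vs E: A wins 3–2.
  B vs C: B wins 3–2.
  B vs D: D wins 3–2.
  B vs E: E wins 3–2.
  C vs D: D wins 3–2.
  C vs E: E wins 3–2.
  D vs E: D wins 3–2.
Copeland scores (wins − losses):
  A: 4 − 0 = 4
  B: 1 − 3 = -2
  C: 0 − 4 = -4
  D: 3 − 1 = 2
  E: 2 − 2 = 0
A has the best Copeland score.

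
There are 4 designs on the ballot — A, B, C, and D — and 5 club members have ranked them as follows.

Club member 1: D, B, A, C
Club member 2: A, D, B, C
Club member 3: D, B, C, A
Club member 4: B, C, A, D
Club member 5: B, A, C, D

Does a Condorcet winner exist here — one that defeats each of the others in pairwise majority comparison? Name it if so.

There is no Condorcet winner

Head-to-head results (5 voters total):
A vs B: B wins 4–1.
A vs C: A wins 3–2.
A vs D: A wins 3–2.
B vs C: B wins 5–0.
B vs D: D wins 3–2.
C vs D: D wins 3–2.
No candidate beats all others: A beats D beats B beats A, a majority cycle.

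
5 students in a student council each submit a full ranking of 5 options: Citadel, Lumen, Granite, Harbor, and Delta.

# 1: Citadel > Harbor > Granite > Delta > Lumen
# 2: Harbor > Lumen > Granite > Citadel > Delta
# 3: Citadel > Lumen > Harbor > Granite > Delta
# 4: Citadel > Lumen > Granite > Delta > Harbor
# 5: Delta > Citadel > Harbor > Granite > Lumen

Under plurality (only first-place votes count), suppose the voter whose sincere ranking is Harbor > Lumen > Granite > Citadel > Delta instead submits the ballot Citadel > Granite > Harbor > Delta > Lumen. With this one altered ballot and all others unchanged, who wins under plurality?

Citadel

First-place totals with the altered ballot: Citadel 4, Lumen 0, Granite 0, Harbor 0, Delta 1.
The winner is unchanged: still Citadel.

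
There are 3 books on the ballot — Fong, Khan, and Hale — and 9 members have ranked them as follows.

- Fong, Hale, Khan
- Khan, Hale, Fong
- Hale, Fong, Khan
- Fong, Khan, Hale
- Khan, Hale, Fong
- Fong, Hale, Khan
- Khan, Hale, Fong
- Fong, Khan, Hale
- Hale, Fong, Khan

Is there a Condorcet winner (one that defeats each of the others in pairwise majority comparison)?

No

Head-to-head results (9 voters total):
Fong vs Khan: Fong wins 6–3.
Fong vs Hale: Hale wins 5–4.
Khan vs Hale: Khan wins 5–4.
No candidate beats all others: Fong beats Khan beats Hale beats Fong, a majority cycle.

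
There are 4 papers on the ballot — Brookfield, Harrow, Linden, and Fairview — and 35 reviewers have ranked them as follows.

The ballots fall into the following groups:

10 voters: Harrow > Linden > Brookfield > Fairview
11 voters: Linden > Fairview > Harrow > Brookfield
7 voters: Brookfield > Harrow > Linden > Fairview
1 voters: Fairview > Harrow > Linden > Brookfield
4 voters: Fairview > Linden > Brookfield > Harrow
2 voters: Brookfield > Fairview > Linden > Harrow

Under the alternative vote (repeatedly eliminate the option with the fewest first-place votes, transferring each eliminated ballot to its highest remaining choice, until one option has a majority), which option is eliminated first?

Round 1: Linden 11, Harrow 10, Brookfield 9, Fairview 5. Fairview has the fewest and is eliminated.
Round 2: Linden 15, Harrow 11, Brookfield 9. Brookfield has the fewest and is eliminated.
Round 3: Harrow 18, Linden 17. Harrow has a majority.

Fairview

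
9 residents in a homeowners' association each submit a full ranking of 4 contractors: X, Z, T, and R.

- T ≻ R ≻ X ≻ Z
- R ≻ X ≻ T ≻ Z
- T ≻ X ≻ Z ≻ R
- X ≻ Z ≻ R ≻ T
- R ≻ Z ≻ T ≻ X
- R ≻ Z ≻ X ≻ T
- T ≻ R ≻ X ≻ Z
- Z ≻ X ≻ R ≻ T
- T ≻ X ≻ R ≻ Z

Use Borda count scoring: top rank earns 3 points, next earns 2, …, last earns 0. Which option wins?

Borda scores:
  X: 1 + 2 + 2 + 3 + 0 + 1 + 1 + 2 + 2 = 14
  Z: 0 + 0 + 1 + 2 + 2 + 2 + 0 + 3 + 0 = 10
  T: 3 + 1 + 3 + 0 + 1 + 0 + 3 + 0 + 3 = 14
  R: 2 + 3 + 0 + 1 + 3 + 3 + 2 + 1 + 1 = 16
R has the highest total.

R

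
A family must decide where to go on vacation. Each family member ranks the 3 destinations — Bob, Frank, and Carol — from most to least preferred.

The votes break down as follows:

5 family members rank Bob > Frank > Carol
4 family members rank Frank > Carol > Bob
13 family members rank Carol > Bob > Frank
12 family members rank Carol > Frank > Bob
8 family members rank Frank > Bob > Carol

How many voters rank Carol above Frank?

Ballots ranking Carol above Frank: 13+12 = 25.
Ballots ranking Frank above Carol: 5+4+8 = 17.
So 25 of 42 voters prefer Carol to Frank.

25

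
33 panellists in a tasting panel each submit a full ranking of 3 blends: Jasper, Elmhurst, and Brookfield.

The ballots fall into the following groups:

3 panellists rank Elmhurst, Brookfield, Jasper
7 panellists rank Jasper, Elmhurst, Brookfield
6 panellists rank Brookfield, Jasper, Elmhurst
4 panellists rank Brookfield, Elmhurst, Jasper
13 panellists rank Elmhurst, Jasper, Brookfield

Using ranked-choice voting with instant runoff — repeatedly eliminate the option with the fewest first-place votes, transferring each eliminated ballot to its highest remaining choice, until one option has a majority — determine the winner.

Round 1: Elmhurst 16, Brookfield 10, Jasper 7. Jasper has the fewest and is eliminated.
Round 2: Elmhurst 23, Brookfield 10. Elmhurst has a majority.

Elmhurst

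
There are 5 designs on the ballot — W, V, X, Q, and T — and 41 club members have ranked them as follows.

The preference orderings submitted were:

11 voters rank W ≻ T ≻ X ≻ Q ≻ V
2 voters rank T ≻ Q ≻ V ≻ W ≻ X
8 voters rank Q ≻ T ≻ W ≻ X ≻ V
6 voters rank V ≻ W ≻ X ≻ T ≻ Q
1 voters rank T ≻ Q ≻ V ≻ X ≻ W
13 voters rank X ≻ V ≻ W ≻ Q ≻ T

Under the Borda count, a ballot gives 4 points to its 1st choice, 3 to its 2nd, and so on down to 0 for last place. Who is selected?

W

Borda scores:
  W: 11·4 + 2·1 + 8·2 + 6·3 + 0 + 13·2 = 106
  V: 11·0 + 2·2 + 8·0 + 6·4 + 2 + 13·3 = 69
  X: 11·2 + 2·0 + 8·1 + 6·2 + 1 + 13·4 = 95
  Q: 11·1 + 2·3 + 8·4 + 6·0 + 3 + 13·1 = 65
  T: 11·3 + 2·4 + 8·3 + 6·1 + 4 + 13·0 = 75
W has the highest total.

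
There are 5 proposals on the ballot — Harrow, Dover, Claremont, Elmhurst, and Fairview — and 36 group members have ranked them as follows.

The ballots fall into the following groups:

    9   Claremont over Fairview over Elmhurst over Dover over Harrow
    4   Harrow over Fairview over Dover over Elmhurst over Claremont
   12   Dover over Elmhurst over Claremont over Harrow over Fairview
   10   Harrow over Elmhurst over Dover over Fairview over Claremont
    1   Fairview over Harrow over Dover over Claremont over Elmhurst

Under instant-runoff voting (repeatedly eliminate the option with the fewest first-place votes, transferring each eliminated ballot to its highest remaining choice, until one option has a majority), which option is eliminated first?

Elmhurst

Round 1: Harrow 14, Dover 12, Claremont 9, Fairview 1, Elmhurst 0. Elmhurst has the fewest and is eliminated.
Round 2: Harrow 14, Dover 12, Claremont 9, Fairview 1. Fairview has the fewest and is eliminated.
Round 3: Harrow 15, Dover 12, Claremont 9. Claremont has the fewest and is eliminated.
Round 4: Dover 21, Harrow 15. Dover has a majority.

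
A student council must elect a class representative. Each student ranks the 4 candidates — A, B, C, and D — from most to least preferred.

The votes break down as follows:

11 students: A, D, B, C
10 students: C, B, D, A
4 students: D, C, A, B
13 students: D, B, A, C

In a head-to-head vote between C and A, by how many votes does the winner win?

10

Ballots ranking C above A: 10+4 = 14.
Ballots ranking A above C: 11+13 = 24.
A wins 24–14, a margin of 10.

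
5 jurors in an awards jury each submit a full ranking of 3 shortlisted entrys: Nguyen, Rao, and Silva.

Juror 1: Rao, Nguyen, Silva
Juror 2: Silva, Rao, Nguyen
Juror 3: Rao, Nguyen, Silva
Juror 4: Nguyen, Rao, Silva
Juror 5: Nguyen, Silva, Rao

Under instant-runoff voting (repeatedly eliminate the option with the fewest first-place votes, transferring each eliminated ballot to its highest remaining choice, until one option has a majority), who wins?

Rao

Round 1: Nguyen 2, Rao 2, Silva 1. Silva has the fewest and is eliminated.
Round 2: Rao 3, Nguyen 2. Rao has a majority.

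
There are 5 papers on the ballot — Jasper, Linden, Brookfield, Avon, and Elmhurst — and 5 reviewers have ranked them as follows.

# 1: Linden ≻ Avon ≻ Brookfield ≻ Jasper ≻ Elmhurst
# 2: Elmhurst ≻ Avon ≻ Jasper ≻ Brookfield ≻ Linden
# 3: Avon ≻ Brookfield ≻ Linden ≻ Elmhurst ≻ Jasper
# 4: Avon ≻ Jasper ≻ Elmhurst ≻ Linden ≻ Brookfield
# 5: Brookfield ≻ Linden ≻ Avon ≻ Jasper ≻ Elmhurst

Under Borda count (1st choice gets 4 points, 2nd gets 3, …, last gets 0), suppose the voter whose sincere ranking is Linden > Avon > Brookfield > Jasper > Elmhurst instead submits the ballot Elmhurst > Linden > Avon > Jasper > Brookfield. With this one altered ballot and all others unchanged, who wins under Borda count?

Borda totals with the altered ballot: Jasper 7, Linden 9, Brookfield 8, Avon 15, Elmhurst 11.
The winner is unchanged: still Avon.

Avon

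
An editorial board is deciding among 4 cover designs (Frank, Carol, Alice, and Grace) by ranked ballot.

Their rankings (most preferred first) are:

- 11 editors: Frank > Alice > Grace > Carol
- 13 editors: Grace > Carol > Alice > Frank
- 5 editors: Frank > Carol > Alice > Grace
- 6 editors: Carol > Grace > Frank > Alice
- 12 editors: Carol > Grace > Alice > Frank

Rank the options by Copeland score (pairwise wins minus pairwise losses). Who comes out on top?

Pairwise results:
  Frank vs Carol: Carol wins 31–16.
  Frank vs Alice: Alice wins 25–22.
  Frank vs Grace: Grace wins 31–16.
  Carol vs Alice: Carol wins 36–11.
  Carol vs Grace: Grace wins 24–23.
  Alice vs Grace: Grace wins 31–16.
Copeland scores (wins − losses):
  Frank: 0 − 3 = -3
  Carol: 2 − 1 = 1
  Alice: 1 − 2 = -1
  Grace: 3 − 0 = 3
Grace has the best Copeland score.

Grace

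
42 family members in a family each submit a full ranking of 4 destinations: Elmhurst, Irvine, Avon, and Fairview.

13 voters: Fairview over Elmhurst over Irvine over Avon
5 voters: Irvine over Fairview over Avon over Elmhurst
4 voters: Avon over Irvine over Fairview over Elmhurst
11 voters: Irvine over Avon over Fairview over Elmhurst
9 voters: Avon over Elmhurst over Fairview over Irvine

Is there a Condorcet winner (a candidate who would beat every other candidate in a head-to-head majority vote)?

Head-to-head results (42 voters total):
Elmhurst vs Irvine: Elmhurst wins 22–20.
Elmhurst vs Avon: Avon wins 29–13.
Elmhurst vs Fairview: Fairview wins 33–9.
Irvine vs Avon: Irvine wins 29–13.
Irvine vs Fairview: Fairview wins 22–20.
Avon vs Fairview: Avon wins 24–18.
No candidate beats all others: Elmhurst beats Irvine beats Avon beats Elmhurst, a majority cycle.

No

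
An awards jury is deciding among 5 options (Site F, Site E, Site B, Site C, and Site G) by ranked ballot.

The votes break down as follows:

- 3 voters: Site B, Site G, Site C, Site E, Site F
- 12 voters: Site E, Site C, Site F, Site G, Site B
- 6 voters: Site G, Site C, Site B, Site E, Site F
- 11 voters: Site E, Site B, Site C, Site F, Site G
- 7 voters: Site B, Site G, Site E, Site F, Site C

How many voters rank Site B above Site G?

Ballots ranking Site B above Site G: 3+11+7 = 21.
Ballots ranking Site G above Site B: 12+6 = 18.
So 21 of 39 voters prefer Site B to Site G.

21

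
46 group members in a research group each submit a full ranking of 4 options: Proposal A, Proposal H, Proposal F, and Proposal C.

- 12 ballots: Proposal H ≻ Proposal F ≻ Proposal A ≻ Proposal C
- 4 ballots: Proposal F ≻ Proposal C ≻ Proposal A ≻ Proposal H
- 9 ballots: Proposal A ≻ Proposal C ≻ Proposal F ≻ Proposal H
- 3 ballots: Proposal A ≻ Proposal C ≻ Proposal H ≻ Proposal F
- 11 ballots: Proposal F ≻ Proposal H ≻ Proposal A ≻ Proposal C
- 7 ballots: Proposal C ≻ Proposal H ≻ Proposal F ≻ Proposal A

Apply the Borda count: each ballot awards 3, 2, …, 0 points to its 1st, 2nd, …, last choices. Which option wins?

Proposal F

Borda scores:
  Proposal A: 12·1 + 4·1 + 9·3 + 3·3 + 11·1 + 7·0 = 63
  Proposal H: 12·3 + 4·0 + 9·0 + 3·1 + 11·2 + 7·2 = 75
  Proposal F: 12·2 + 4·3 + 9·1 + 3·0 + 11·3 + 7·1 = 85
  Proposal C: 12·0 + 4·2 + 9·2 + 3·2 + 11·0 + 7·3 = 53
Proposal F has the highest total.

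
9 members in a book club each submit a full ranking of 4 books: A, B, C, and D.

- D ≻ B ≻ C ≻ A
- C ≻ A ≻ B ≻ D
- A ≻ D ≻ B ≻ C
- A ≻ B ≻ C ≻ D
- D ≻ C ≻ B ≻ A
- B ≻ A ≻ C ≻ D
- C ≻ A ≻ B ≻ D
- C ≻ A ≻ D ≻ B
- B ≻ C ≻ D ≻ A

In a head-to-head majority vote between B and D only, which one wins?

B

Ballots ranking B above D: 5.
Ballots ranking D above B: 4.
B wins the head-to-head, 5–4.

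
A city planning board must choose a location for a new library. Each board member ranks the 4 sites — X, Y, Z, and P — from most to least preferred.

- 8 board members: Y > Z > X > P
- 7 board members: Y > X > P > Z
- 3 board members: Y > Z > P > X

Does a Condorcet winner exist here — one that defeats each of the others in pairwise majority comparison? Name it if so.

Head-to-head results (18 voters total):
X vs Y: Y wins 18–0.
X vs Z: Z wins 11–7.
X vs P: X wins 15–3.
Y vs Z: Y wins 18–0.
Y vs P: Y wins 18–0.
Z vs P: Z wins 11–7.
Y beats each rival — X (18–0), Z (18–0), P (18–0) — so Y is the Condorcet winner.

Y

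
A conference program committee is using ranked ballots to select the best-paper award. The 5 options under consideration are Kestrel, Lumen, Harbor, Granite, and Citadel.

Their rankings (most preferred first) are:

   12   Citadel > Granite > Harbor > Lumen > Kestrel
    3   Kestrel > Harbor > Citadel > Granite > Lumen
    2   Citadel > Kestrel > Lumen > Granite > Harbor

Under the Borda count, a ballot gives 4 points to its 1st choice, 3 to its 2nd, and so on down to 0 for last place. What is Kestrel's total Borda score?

Borda scores:
  Kestrel: 12·0 + 3·4 + 2·3 = 18
  Lumen: 12·1 + 3·0 + 2·2 = 16
  Harbor: 12·2 + 3·3 + 2·0 = 33
  Granite: 12·3 + 3·1 + 2·1 = 41
  Citadel: 12·4 + 3·2 + 2·4 = 62

18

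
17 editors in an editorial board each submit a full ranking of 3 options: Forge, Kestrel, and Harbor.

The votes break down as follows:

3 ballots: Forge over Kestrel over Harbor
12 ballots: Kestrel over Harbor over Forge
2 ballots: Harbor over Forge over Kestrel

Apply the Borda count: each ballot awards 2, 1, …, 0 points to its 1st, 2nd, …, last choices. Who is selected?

Borda scores:
  Forge: 3·2 + 12·0 + 2·1 = 8
  Kestrel: 3·1 + 12·2 + 2·0 = 27
  Harbor: 3·0 + 12·1 + 2·2 = 16
Kestrel has the highest total.

Kestrel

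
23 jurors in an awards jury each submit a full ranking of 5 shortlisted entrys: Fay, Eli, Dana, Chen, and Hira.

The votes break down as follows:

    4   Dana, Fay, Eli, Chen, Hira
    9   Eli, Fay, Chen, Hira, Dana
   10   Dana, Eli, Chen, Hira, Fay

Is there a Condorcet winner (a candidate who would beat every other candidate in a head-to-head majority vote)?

Yes

Head-to-head results (23 voters total):
Fay vs Eli: Eli wins 19–4.
Fay vs Dana: Dana wins 14–9.
Fay vs Chen: Fay wins 13–10.
Fay vs Hira: Fay wins 13–10.
Eli vs Dana: Dana wins 14–9.
Eli vs Chen: Eli wins 23–0.
Eli vs Hira: Eli wins 23–0.
Dana vs Chen: Dana wins 14–9.
Dana vs Hira: Dana wins 14–9.
Chen vs Hira: Chen wins 23–0.
Dana beats each rival — Fay (14–9), Eli (14–9), Chen (14–9), Hira (14–9) — so Dana is the Condorcet winner.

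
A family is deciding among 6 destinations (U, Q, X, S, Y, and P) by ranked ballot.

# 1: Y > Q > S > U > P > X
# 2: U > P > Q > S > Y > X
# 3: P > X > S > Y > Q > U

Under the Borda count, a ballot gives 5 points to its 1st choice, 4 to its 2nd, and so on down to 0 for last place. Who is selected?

P

Borda scores:
  U: 2 + 5 + 0 = 7
  Q: 4 + 3 + 1 = 8
  X: 0 + 0 + 4 = 4
  S: 3 + 2 + 3 = 8
  Y: 5 + 1 + 2 = 8
  P: 1 + 4 + 5 = 10
P has the highest total.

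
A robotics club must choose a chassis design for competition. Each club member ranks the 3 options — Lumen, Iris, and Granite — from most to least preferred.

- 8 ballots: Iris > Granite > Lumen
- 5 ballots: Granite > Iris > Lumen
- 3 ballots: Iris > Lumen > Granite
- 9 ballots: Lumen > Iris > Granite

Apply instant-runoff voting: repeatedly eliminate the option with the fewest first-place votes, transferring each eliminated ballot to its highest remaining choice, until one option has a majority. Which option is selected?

Iris

Round 1: Iris 11, Lumen 9, Granite 5. Granite has the fewest and is eliminated.
Round 2: Iris 16, Lumen 9. Iris has a majority.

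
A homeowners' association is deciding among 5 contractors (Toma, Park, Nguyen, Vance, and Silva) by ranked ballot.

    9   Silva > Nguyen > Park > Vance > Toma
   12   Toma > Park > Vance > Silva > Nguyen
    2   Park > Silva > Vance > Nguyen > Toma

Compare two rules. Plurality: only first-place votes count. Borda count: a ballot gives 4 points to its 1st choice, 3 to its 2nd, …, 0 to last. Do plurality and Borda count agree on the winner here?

Plurality first-place counts: Toma 12, Park 2, Nguyen 0, Vance 0, Silva 9 → Toma.
Borda totals: Toma 48, Park 62, Nguyen 29, Vance 37, Silva 54 → Park.
The two rules disagree: plurality picks Toma, Borda picks Park.

No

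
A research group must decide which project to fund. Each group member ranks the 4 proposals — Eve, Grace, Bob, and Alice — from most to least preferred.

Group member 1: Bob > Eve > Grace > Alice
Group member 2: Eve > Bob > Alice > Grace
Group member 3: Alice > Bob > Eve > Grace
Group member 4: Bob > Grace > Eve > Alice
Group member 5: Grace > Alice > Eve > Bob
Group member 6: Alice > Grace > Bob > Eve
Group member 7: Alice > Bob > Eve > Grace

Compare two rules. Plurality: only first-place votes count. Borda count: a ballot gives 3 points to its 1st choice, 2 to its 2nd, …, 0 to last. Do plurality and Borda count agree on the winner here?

Plurality first-place counts: Eve 1, Grace 1, Bob 2, Alice 3 → Alice.
Borda totals: Eve 9, Grace 8, Bob 13, Alice 12 → Bob.
The two rules disagree: plurality picks Alice, Borda picks Bob.

No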